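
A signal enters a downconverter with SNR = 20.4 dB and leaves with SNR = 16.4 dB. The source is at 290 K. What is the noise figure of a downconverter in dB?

NF (dB) = SNR_in(dB) − SNR_out(dB) when the source is at T₀
NF = 20.4 − 16.4 = 4.0 dB

4.0 dB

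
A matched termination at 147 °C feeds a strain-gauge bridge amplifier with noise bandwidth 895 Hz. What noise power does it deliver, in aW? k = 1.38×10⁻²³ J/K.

5.19 aW

T = 147 °C + 273.15 = 420.15 K
P_n = kTB = 1.38×10⁻²³ × 420.15 × 8.95×10² = 5.19×10⁻¹⁸ W = 5.19 aW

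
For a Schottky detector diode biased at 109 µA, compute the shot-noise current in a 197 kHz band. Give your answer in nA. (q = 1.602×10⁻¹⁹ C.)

I_n = √(2qI·B)
2qI·B = 2 × 1.602×10⁻¹⁹ × 1.09×10⁻⁴ × 1.97×10⁵ = 6.88×10⁻¹⁸ A²
I_n = √(6.88×10⁻¹⁸) = 2.62×10⁻⁹ A = 2.62 nA

2.62 nA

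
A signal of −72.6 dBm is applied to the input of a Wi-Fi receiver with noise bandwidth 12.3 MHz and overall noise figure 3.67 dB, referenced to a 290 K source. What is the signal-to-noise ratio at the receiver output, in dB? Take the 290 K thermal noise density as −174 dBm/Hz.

Noise floor: N = −174 + 10 log₁₀(B) + NF
10 log₁₀(1.23×10⁷) = 70.9 dB
N = −174 + 70.9 + 3.67 = −99.43 dBm
SNR = P_sig − N = −72.6 − (−99.43) = 26.83 dB → 26.8 dB

26.8 dB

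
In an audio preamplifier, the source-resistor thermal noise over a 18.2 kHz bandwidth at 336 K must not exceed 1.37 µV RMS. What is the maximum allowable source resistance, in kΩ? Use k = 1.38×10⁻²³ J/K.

5.56 kΩ

Johnson–Nyquist: V_n = √(4kTRB) ⇒ R = V_n² / (4kTB)
4kTB = 4 × 1.38×10⁻²³ × 336 × 1.82×10⁴ = 3.38×10⁻¹⁶
R = (1.37×10⁻⁶)² / 3.38×10⁻¹⁶ = 5.56×10³ Ω = 5.56 kΩ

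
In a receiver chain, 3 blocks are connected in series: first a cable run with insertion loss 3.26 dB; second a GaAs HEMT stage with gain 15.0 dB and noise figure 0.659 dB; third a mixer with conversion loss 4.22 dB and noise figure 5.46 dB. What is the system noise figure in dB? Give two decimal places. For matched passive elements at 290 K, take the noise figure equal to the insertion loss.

Convert to linear (a loss of L dB is a gain of −L dB): F_i = 10^(NF_i/10), G_i = 10^(G_i,dB/10)
  Stage 1: F_1 = 10^(3.26/10) = 2.118, G_1 = 10^(−3.26/10) = 0.4721
  Stage 2: F_2 = 10^(0.659/10) = 1.164, G_2 = 10^(15.0/10) = 31.62
  Stage 3: F_3 = 10^(5.46/10) = 3.516, G_3 = 10^(−4.22/10) = 0.3784
Friis cascade:
  F = 2.118 + (1.164 − 1)/0.4721 + (3.516 − 1)/14.93 = 2.634
NF = 10 log₁₀(2.634) = 4.21 dB

4.21 dB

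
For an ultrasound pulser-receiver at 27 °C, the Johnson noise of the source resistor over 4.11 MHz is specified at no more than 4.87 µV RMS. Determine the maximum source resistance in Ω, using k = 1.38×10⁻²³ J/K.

348 Ω

T = 27 °C + 273.15 = 300.15 K
Johnson–Nyquist: V_n = √(4kTRB) ⇒ R = V_n² / (4kTB)
4kTB = 4 × 1.38×10⁻²³ × 300.15 × 4.11×10⁶ = 6.81×10⁻¹⁴
R = (4.87×10⁻⁶)² / 6.81×10⁻¹⁴ = 3.48×10² Ω = 348 Ω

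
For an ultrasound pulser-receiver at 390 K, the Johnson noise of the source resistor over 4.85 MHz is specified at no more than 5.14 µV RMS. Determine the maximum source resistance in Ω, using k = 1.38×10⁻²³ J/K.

Johnson–Nyquist: V_n = √(4kTRB) ⇒ R = V_n² / (4kTB)
4kTB = 4 × 1.38×10⁻²³ × 390 × 4.85×10⁶ = 1.04×10⁻¹³
R = (5.14×10⁻⁶)² / 1.04×10⁻¹³ = 2.53×10² Ω = 253 Ω

253 Ω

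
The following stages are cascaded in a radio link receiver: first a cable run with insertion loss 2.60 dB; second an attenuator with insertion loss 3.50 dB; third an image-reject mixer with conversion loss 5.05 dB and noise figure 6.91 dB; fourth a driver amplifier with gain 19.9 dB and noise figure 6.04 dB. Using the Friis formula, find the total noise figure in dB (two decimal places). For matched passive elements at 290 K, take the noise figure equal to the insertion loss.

Convert to linear (a loss of L dB is a gain of −L dB): F_i = 10^(NF_i/10), G_i = 10^(G_i,dB/10)
  Stage 1: F_1 = 10^(2.60/10) = 1.820, G_1 = 10^(−2.60/10) = 0.5495
  Stage 2: F_2 = 10^(3.50/10) = 2.239, G_2 = 10^(−3.50/10) = 0.4467
  Stage 3: F_3 = 10^(6.91/10) = 4.909, G_3 = 10^(−5.05/10) = 0.3126
  Stage 4: F_4 = 10^(6.04/10) = 4.018, G_4 = 10^(19.9/10) = 97.72
Friis cascade:
  F = 1.820 + (2.239 − 1)/0.5495 + (4.909 − 1)/0.2455 + (4.018 − 1)/0.07674 = 59.33
NF = 10 log₁₀(59.33) = 17.73 dB

17.73 dB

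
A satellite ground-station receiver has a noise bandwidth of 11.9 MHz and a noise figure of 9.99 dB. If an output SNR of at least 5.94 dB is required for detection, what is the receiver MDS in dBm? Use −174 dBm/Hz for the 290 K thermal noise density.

−87.3 dBm

Sensitivity = −174 + 10 log₁₀(B) + NF + SNR_min
= −174 + 70.76 + 9.99 + 5.94
= −87.31 dBm → −87.3 dBm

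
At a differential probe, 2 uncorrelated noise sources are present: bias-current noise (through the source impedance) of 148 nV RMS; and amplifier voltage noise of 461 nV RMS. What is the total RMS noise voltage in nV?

Uncorrelated sources add in power (mean-square): V_tot = √(ΣV_i²)
V_tot = √[(1.48×10⁻⁷)² + (4.61×10⁻⁷)²] = 4.84×10⁻⁷ V = 484 nV

484 nV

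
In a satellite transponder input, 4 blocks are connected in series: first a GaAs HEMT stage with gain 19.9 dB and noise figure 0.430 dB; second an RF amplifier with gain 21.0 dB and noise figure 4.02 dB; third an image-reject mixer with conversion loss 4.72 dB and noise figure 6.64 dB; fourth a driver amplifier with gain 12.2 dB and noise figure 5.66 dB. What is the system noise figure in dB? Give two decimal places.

0.49 dB

Convert to linear (a loss of L dB is a gain of −L dB): F_i = 10^(NF_i/10), G_i = 10^(G_i,dB/10)
  Stage 1: F_1 = 10^(0.430/10) = 1.104, G_1 = 10^(19.9/10) = 97.72
  Stage 2: F_2 = 10^(4.02/10) = 2.523, G_2 = 10^(21.0/10) = 125.9
  Stage 3: F_3 = 10^(6.64/10) = 4.613, G_3 = 10^(−4.72/10) = 0.3373
  Stage 4: F_4 = 10^(5.66/10) = 3.681, G_4 = 10^(12.2/10) = 16.60
Friis cascade:
  F = 1.104 + (2.523 − 1)/97.72 + (4.613 − 1)/1.230×10⁴ + (3.681 − 1)/4150 = 1.121
NF = 10 log₁₀(1.121) = 0.49 dB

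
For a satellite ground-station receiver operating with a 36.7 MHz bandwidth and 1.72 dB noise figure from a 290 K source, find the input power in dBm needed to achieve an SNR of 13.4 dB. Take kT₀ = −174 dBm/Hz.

−83.2 dBm

Sensitivity = −174 + 10 log₁₀(B) + NF + SNR_min
= −174 + 75.65 + 1.72 + 13.4
= −83.23 dBm → −83.2 dBm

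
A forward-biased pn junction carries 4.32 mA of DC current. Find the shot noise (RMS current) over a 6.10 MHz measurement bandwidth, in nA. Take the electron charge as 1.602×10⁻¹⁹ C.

91.9 nA

I_n = √(2qI·B)
2qI·B = 2 × 1.602×10⁻¹⁹ × 4.32×10⁻³ × 6.10×10⁶ = 8.44×10⁻¹⁵ A²
I_n = √(8.44×10⁻¹⁵) = 9.19×10⁻⁸ A = 91.9 nA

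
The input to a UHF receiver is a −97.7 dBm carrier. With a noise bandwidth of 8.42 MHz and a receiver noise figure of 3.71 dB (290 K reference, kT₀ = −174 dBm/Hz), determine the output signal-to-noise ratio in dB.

3.3 dB

Noise floor: N = −174 + 10 log₁₀(B) + NF
10 log₁₀(8.42×10⁶) = 69.25 dB
N = −174 + 69.25 + 3.71 = −101.04 dBm
SNR = P_sig − N = −97.7 − (−101.04) = 3.34 dB → 3.3 dB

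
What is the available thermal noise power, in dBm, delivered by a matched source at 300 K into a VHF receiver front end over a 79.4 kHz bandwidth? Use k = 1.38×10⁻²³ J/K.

P_n = kTB = 1.38×10⁻²³ × 300 × 7.94×10⁴ = 3.29×10⁻¹⁶ W
In dBm: 10 log₁₀(3.29×10⁻¹⁶ / 10⁻³) = −124.8 dBm

−124.8 dBm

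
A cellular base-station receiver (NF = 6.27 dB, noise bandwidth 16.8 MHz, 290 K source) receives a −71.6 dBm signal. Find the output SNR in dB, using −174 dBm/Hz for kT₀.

23.9 dB

Noise floor: N = −174 + 10 log₁₀(B) + NF
10 log₁₀(1.68×10⁷) = 72.25 dB
N = −174 + 72.25 + 6.27 = −95.48 dBm
SNR = P_sig − N = −71.6 − (−95.48) = 23.88 dB → 23.9 dB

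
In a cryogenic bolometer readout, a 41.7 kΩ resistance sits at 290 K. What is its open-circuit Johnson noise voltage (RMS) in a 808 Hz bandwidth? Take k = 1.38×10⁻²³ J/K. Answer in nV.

734 nV

V_n = √(4kTRB)
4kTRB = 4 × 1.38×10⁻²³ × 290 × 4.17×10⁴ × 8.08×10² = 5.39×10⁻¹³ V²
V_n = √(5.39×10⁻¹³) = 7.34×10⁻⁷ V = 734 nV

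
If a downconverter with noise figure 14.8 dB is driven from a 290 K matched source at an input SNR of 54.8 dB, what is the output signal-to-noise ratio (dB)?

By definition F = SNR_in/SNR_out, so in dB: SNR_out = SNR_in − NF
SNR_out = 54.8 − 14.8 = 40.0 dB

40.0 dB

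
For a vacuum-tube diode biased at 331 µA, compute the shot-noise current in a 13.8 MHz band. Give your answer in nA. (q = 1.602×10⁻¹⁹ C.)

38.3 nA

I_n = √(2qI·B)
2qI·B = 2 × 1.602×10⁻¹⁹ × 3.31×10⁻⁴ × 1.38×10⁷ = 1.46×10⁻¹⁵ A²
I_n = √(1.46×10⁻¹⁵) = 3.83×10⁻⁸ A = 38.3 nA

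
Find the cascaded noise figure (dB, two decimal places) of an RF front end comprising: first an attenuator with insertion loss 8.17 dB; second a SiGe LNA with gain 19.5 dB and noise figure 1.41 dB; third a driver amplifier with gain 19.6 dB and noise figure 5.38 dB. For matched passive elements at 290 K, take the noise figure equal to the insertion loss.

Convert to linear (a loss of L dB is a gain of −L dB): F_i = 10^(NF_i/10), G_i = 10^(G_i,dB/10)
  Stage 1: F_1 = 10^(8.17/10) = 6.561, G_1 = 10^(−8.17/10) = 0.1524
  Stage 2: F_2 = 10^(1.41/10) = 1.384, G_2 = 10^(19.5/10) = 89.13
  Stage 3: F_3 = 10^(5.38/10) = 3.451, G_3 = 10^(19.6/10) = 91.20
Friis cascade:
  F = 6.561 + (1.384 − 1)/0.1524 + (3.451 − 1)/13.58 = 9.259
NF = 10 log₁₀(9.259) = 9.67 dB

9.67 dB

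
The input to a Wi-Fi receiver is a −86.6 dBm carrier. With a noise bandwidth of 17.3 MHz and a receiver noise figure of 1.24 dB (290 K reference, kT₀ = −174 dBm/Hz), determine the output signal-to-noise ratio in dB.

13.8 dB

Noise floor: N = −174 + 10 log₁₀(B) + NF
10 log₁₀(1.73×10⁷) = 72.38 dB
N = −174 + 72.38 + 1.24 = −100.38 dBm
SNR = P_sig − N = −86.6 − (−100.38) = 13.78 dB → 13.8 dB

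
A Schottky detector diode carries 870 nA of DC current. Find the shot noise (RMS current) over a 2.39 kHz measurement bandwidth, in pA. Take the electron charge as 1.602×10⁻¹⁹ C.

25.8 pA

I_n = √(2qI·B)
2qI·B = 2 × 1.602×10⁻¹⁹ × 8.70×10⁻⁷ × 2.39×10³ = 6.66×10⁻²² A²
I_n = √(6.66×10⁻²²) = 2.58×10⁻¹¹ A = 25.8 pA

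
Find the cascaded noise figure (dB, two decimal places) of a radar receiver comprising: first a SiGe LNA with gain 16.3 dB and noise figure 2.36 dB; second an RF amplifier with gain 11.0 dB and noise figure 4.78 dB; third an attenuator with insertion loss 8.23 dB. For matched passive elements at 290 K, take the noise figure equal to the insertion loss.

2.50 dB

Convert to linear (a loss of L dB is a gain of −L dB): F_i = 10^(NF_i/10), G_i = 10^(G_i,dB/10)
  Stage 1: F_1 = 10^(2.36/10) = 1.722, G_1 = 10^(16.3/10) = 42.66
  Stage 2: F_2 = 10^(4.78/10) = 3.006, G_2 = 10^(11.0/10) = 12.59
  Stage 3: F_3 = 10^(8.23/10) = 6.653, G_3 = 10^(−8.23/10) = 0.1503
Friis cascade:
  F = 1.722 + (3.006 − 1)/42.66 + (6.653 − 1)/537.0 = 1.779
NF = 10 log₁₀(1.779) = 2.50 dB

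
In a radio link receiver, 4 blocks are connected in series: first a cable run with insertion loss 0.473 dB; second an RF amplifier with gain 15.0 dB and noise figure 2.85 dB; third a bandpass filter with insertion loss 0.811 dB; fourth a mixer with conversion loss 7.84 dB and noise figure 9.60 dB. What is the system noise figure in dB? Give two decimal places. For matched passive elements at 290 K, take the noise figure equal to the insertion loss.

3.98 dB

Convert to linear (a loss of L dB is a gain of −L dB): F_i = 10^(NF_i/10), G_i = 10^(G_i,dB/10)
  Stage 1: F_1 = 10^(0.473/10) = 1.115, G_1 = 10^(−0.473/10) = 0.8968
  Stage 2: F_2 = 10^(2.85/10) = 1.928, G_2 = 10^(15.0/10) = 31.62
  Stage 3: F_3 = 10^(0.811/10) = 1.205, G_3 = 10^(−0.811/10) = 0.8297
  Stage 4: F_4 = 10^(9.60/10) = 9.120, G_4 = 10^(−7.84/10) = 0.1644
Friis cascade:
  F = 1.115 + (1.928 − 1)/0.8968 + (1.205 − 1)/28.36 + (9.120 − 1)/23.53 = 2.502
NF = 10 log₁₀(2.502) = 3.98 dB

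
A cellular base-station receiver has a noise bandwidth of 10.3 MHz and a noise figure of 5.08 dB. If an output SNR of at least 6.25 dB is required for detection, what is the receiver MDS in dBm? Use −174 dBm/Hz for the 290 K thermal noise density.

Sensitivity = −174 + 10 log₁₀(B) + NF + SNR_min
= −174 + 70.13 + 5.08 + 6.25
= −92.54 dBm → −92.5 dBm

−92.5 dBm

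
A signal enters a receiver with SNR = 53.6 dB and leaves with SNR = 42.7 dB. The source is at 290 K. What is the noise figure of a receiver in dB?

10.9 dB

NF (dB) = SNR_in(dB) − SNR_out(dB) when the source is at T₀
NF = 53.6 − 42.7 = 10.9 dB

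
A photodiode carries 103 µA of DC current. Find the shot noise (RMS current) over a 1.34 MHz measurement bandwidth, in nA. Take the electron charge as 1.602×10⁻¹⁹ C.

I_n = √(2qI·B)
2qI·B = 2 × 1.602×10⁻¹⁹ × 1.03×10⁻⁴ × 1.34×10⁶ = 4.42×10⁻¹⁷ A²
I_n = √(4.42×10⁻¹⁷) = 6.65×10⁻⁹ A = 6.65 nA

6.65 nA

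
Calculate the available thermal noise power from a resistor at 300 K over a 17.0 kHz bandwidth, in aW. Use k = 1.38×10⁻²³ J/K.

70.4 aW

P_n = kTB = 1.38×10⁻²³ × 300 × 1.70×10⁴ = 7.04×10⁻¹⁷ W = 70.4 aW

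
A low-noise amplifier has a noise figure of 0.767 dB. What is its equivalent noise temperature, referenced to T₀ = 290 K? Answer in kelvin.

56.0 K

F = 10^(0.767/10) = 1.19316
T_e = (F − 1)·T₀ = (1.19316 − 1) × 290 = 56.0 K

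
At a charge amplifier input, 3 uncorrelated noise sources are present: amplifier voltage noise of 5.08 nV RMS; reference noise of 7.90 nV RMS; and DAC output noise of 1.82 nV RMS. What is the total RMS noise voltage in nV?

9.57 nV

Uncorrelated sources add in power (mean-square): V_tot = √(ΣV_i²)
V_tot = √[(5.08×10⁻⁹)² + (7.90×10⁻⁹)² + (1.82×10⁻⁹)²] = 9.57×10⁻⁹ V = 9.57 nV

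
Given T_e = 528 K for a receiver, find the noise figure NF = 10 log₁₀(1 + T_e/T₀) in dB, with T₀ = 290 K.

4.50 dB

F = 1 + T_e/T₀ = 1 + 528/290 = 2.82069
NF = 10 log₁₀(2.82069) = 4.50 dB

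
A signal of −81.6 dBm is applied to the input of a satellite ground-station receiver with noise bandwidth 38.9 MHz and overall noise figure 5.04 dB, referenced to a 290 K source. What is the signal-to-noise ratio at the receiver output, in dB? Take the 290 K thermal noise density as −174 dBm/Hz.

11.5 dB

Noise floor: N = −174 + 10 log₁₀(B) + NF
10 log₁₀(3.89×10⁷) = 75.9 dB
N = −174 + 75.9 + 5.04 = −93.06 dBm
SNR = P_sig − N = −81.6 − (−93.06) = 11.46 dB → 11.5 dB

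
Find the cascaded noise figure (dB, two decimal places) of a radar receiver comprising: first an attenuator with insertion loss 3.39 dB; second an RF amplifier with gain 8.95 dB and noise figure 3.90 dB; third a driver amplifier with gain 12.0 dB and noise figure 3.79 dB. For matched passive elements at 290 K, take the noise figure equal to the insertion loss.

Convert to linear (a loss of L dB is a gain of −L dB): F_i = 10^(NF_i/10), G_i = 10^(G_i,dB/10)
  Stage 1: F_1 = 10^(3.39/10) = 2.183, G_1 = 10^(−3.39/10) = 0.4581
  Stage 2: F_2 = 10^(3.90/10) = 2.455, G_2 = 10^(8.95/10) = 7.852
  Stage 3: F_3 = 10^(3.79/10) = 2.393, G_3 = 10^(12.0/10) = 15.85
Friis cascade:
  F = 2.183 + (2.455 − 1)/0.4581 + (2.393 − 1)/3.597 = 5.745
NF = 10 log₁₀(5.745) = 7.59 dB

7.59 dB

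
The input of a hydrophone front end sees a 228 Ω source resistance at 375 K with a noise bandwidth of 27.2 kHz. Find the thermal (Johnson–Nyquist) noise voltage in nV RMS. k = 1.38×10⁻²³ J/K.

V_n = √(4kTRB)
4kTRB = 4 × 1.38×10⁻²³ × 375 × 2.28×10² × 2.72×10⁴ = 1.28×10⁻¹³ V²
V_n = √(1.28×10⁻¹³) = 3.58×10⁻⁷ V = 358 nV

358 nV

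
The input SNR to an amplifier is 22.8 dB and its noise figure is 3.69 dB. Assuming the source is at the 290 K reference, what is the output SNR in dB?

19.11 dB

By definition F = SNR_in/SNR_out, so in dB: SNR_out = SNR_in − NF
SNR_out = 22.8 − 3.69 = 19.11 dB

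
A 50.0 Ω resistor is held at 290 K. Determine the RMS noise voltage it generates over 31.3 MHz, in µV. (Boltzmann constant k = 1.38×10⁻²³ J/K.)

5.01 µV

V_n = √(4kTRB)
4kTRB = 4 × 1.38×10⁻²³ × 290 × 5.00×10¹ × 3.13×10⁷ = 2.51×10⁻¹¹ V²
V_n = √(2.51×10⁻¹¹) = 5.01×10⁻⁶ V = 5.01 µV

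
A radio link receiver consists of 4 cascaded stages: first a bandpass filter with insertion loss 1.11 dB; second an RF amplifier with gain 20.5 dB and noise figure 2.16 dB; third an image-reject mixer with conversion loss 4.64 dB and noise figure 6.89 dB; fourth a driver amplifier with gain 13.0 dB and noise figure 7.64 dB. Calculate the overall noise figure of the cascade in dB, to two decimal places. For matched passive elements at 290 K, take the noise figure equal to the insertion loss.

3.67 dB

Convert to linear (a loss of L dB is a gain of −L dB): F_i = 10^(NF_i/10), G_i = 10^(G_i,dB/10)
  Stage 1: F_1 = 10^(1.11/10) = 1.291, G_1 = 10^(−1.11/10) = 0.7745
  Stage 2: F_2 = 10^(2.16/10) = 1.644, G_2 = 10^(20.5/10) = 112.2
  Stage 3: F_3 = 10^(6.89/10) = 4.887, G_3 = 10^(−4.64/10) = 0.3436
  Stage 4: F_4 = 10^(7.64/10) = 5.808, G_4 = 10^(13.0/10) = 19.95
Friis cascade:
  F = 1.291 + (1.644 − 1)/0.7745 + (4.887 − 1)/86.90 + (5.808 − 1)/29.85 = 2.329
NF = 10 log₁₀(2.329) = 3.67 dB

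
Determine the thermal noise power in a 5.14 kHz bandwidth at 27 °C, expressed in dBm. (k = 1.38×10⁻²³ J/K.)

−136.7 dBm

T = 27 °C + 273.15 = 300.15 K
P_n = kTB = 1.38×10⁻²³ × 300.15 × 5.14×10³ = 2.13×10⁻¹⁷ W
In dBm: 10 log₁₀(2.13×10⁻¹⁷ / 10⁻³) = −136.7 dBm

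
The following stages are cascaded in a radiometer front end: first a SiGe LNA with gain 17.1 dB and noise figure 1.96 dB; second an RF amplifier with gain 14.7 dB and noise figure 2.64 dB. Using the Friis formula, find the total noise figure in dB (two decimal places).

Convert to linear (a loss of L dB is a gain of −L dB): F_i = 10^(NF_i/10), G_i = 10^(G_i,dB/10)
  Stage 1: F_1 = 10^(1.96/10) = 1.570, G_1 = 10^(17.1/10) = 51.29
  Stage 2: F_2 = 10^(2.64/10) = 1.837, G_2 = 10^(14.7/10) = 29.51
Friis cascade:
  F = 1.570 + (1.837 − 1)/51.29 = 1.587
NF = 10 log₁₀(1.587) = 2.00 dB

2.00 dB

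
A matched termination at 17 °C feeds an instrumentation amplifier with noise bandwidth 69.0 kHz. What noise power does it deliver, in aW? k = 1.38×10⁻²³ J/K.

T = 17 °C + 273.15 = 290.15 K
P_n = kTB = 1.38×10⁻²³ × 290.15 × 6.90×10⁴ = 2.76×10⁻¹⁶ W = 276 aW

276 aW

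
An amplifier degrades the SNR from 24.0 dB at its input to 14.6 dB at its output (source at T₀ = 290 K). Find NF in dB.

NF (dB) = SNR_in(dB) − SNR_out(dB) when the source is at T₀
NF = 24.0 − 14.6 = 9.4 dB

9.4 dB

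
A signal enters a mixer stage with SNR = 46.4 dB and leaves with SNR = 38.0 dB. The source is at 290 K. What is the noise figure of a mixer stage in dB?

NF (dB) = SNR_in(dB) − SNR_out(dB) when the source is at T₀
NF = 46.4 − 38.0 = 8.4 dB

8.4 dB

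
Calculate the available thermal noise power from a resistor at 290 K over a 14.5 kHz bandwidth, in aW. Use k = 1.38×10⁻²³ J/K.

58.0 aW

P_n = kTB = 1.38×10⁻²³ × 290 × 1.45×10⁴ = 5.80×10⁻¹⁷ W = 58.0 aW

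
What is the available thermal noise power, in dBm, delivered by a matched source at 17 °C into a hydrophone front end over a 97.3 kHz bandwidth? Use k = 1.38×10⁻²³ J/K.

−124.1 dBm

T = 17 °C + 273.15 = 290.15 K
P_n = kTB = 1.38×10⁻²³ × 290.15 × 9.73×10⁴ = 3.90×10⁻¹⁶ W
In dBm: 10 log₁₀(3.90×10⁻¹⁶ / 10⁻³) = −124.1 dBm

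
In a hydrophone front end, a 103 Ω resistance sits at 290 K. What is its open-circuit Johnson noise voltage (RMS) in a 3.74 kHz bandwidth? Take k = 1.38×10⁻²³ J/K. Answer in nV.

V_n = √(4kTRB)
4kTRB = 4 × 1.38×10⁻²³ × 290 × 1.03×10² × 3.74×10³ = 6.17×10⁻¹⁵ V²
V_n = √(6.17×10⁻¹⁵) = 7.85×10⁻⁸ V = 78.5 nV

78.5 nV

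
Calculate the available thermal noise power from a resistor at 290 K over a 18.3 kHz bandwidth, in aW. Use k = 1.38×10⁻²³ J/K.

73.2 aW

P_n = kTB = 1.38×10⁻²³ × 290 × 1.83×10⁴ = 7.32×10⁻¹⁷ W = 73.2 aW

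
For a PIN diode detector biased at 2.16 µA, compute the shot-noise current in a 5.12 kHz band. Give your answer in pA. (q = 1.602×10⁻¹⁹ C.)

59.5 pA

I_n = √(2qI·B)
2qI·B = 2 × 1.602×10⁻¹⁹ × 2.16×10⁻⁶ × 5.12×10³ = 3.54×10⁻²¹ A²
I_n = √(3.54×10⁻²¹) = 5.95×10⁻¹¹ A = 59.5 pA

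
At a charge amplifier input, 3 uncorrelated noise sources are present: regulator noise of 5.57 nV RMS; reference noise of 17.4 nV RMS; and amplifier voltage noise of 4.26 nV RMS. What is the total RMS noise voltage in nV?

18.8 nV

Uncorrelated sources add in power (mean-square): V_tot = √(ΣV_i²)
V_tot = √[(5.57×10⁻⁹)² + (1.74×10⁻⁸)² + (4.26×10⁻⁹)²] = 1.88×10⁻⁸ V = 18.8 nV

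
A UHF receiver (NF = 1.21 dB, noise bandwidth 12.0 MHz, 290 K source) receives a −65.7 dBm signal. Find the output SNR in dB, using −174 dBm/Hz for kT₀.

Noise floor: N = −174 + 10 log₁₀(B) + NF
10 log₁₀(1.20×10⁷) = 70.79 dB
N = −174 + 70.79 + 1.21 = −102.00 dBm
SNR = P_sig − N = −65.7 − (−102.00) = 36.30 dB → 36.3 dB

36.3 dB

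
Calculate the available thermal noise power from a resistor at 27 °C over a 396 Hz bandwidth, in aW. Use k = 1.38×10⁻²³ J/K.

T = 27 °C + 273.15 = 300.15 K
P_n = kTB = 1.38×10⁻²³ × 300.15 × 3.96×10² = 1.64×10⁻¹⁸ W = 1.64 aW

1.64 aW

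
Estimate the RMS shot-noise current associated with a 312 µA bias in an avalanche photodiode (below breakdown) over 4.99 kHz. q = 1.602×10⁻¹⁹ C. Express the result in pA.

706 pA

I_n = √(2qI·B)
2qI·B = 2 × 1.602×10⁻¹⁹ × 3.12×10⁻⁴ × 4.99×10³ = 4.99×10⁻¹⁹ A²
I_n = √(4.99×10⁻¹⁹) = 7.06×10⁻¹⁰ A = 706 pA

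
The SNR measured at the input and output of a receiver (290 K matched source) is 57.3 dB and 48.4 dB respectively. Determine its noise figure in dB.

8.9 dB

NF (dB) = SNR_in(dB) − SNR_out(dB) when the source is at T₀
NF = 57.3 − 48.4 = 8.9 dB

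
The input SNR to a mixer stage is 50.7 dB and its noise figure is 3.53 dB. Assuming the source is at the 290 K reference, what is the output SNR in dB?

47.17 dB

By definition F = SNR_in/SNR_out, so in dB: SNR_out = SNR_in − NF
SNR_out = 50.7 − 3.53 = 47.17 dB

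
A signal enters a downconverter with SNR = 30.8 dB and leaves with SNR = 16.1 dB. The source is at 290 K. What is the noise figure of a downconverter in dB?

NF (dB) = SNR_in(dB) − SNR_out(dB) when the source is at T₀
NF = 30.8 − 16.1 = 14.7 dB

14.7 dB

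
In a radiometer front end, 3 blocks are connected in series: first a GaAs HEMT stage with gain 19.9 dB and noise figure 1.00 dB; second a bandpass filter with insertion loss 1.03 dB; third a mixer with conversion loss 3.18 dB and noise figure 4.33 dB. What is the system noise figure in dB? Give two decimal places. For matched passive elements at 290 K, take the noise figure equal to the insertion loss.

Convert to linear (a loss of L dB is a gain of −L dB): F_i = 10^(NF_i/10), G_i = 10^(G_i,dB/10)
  Stage 1: F_1 = 10^(1.00/10) = 1.259, G_1 = 10^(19.9/10) = 97.72
  Stage 2: F_2 = 10^(1.03/10) = 1.268, G_2 = 10^(−1.03/10) = 0.7889
  Stage 3: F_3 = 10^(4.33/10) = 2.710, G_3 = 10^(−3.18/10) = 0.4808
Friis cascade:
  F = 1.259 + (1.268 − 1)/97.72 + (2.710 − 1)/77.09 = 1.284
NF = 10 log₁₀(1.284) = 1.09 dB

1.09 dB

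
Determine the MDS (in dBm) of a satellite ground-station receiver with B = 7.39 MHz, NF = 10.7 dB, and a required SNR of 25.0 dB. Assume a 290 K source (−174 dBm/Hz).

Sensitivity = −174 + 10 log₁₀(B) + NF + SNR_min
= −174 + 68.69 + 10.7 + 25.0
= −69.61 dBm → −69.6 dBm

−69.6 dBm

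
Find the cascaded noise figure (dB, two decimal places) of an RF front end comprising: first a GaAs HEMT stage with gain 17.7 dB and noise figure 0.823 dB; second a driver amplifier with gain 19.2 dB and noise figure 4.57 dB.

Convert to linear (a loss of L dB is a gain of −L dB): F_i = 10^(NF_i/10), G_i = 10^(G_i,dB/10)
  Stage 1: F_1 = 10^(0.823/10) = 1.209, G_1 = 10^(17.7/10) = 58.88
  Stage 2: F_2 = 10^(4.57/10) = 2.864, G_2 = 10^(19.2/10) = 83.18
Friis cascade:
  F = 1.209 + (2.864 − 1)/58.88 = 1.240
NF = 10 log₁₀(1.240) = 0.94 dB

0.94 dB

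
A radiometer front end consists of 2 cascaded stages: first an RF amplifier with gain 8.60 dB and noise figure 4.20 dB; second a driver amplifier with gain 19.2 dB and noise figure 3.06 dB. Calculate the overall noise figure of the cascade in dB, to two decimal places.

4.43 dB

Convert to linear (a loss of L dB is a gain of −L dB): F_i = 10^(NF_i/10), G_i = 10^(G_i,dB/10)
  Stage 1: F_1 = 10^(4.20/10) = 2.630, G_1 = 10^(8.60/10) = 7.244
  Stage 2: F_2 = 10^(3.06/10) = 2.023, G_2 = 10^(19.2/10) = 83.18
Friis cascade:
  F = 2.630 + (2.023 − 1)/7.244 = 2.771
NF = 10 log₁₀(2.771) = 4.43 dB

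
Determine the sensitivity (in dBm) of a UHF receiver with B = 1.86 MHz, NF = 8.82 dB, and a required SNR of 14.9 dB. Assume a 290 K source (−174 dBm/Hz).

−87.6 dBm

Sensitivity = −174 + 10 log₁₀(B) + NF + SNR_min
= −174 + 62.7 + 8.82 + 14.9
= −87.58 dBm → −87.6 dBm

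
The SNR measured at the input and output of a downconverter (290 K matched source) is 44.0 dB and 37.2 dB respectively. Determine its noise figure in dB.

6.8 dB

NF (dB) = SNR_in(dB) − SNR_out(dB) when the source is at T₀
NF = 44.0 − 37.2 = 6.8 dB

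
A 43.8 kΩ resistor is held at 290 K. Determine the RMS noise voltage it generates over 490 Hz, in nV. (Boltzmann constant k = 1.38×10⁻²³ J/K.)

V_n = √(4kTRB)
4kTRB = 4 × 1.38×10⁻²³ × 290 × 4.38×10⁴ × 4.90×10² = 3.44×10⁻¹³ V²
V_n = √(3.44×10⁻¹³) = 5.86×10⁻⁷ V = 586 nV

586 nV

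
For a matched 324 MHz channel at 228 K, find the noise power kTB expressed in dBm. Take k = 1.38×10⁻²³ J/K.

P_n = kTB = 1.38×10⁻²³ × 228 × 3.24×10⁸ = 1.02×10⁻¹² W
In dBm: 10 log₁₀(1.02×10⁻¹² / 10⁻³) = −89.9 dBm

−89.9 dBm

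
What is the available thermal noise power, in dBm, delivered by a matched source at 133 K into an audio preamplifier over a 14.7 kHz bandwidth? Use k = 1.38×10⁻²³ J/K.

−135.7 dBm

P_n = kTB = 1.38×10⁻²³ × 133 × 1.47×10⁴ = 2.70×10⁻¹⁷ W
In dBm: 10 log₁₀(2.70×10⁻¹⁷ / 10⁻³) = −135.7 dBm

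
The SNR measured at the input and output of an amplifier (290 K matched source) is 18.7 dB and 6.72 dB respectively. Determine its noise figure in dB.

11.98 dB

NF (dB) = SNR_in(dB) − SNR_out(dB) when the source is at T₀
NF = 18.7 − 6.72 = 11.98 dB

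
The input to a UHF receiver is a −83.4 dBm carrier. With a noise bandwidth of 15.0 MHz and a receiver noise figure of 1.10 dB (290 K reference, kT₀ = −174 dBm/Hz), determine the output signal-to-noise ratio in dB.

Noise floor: N = −174 + 10 log₁₀(B) + NF
10 log₁₀(1.50×10⁷) = 71.76 dB
N = −174 + 71.76 + 1.10 = −101.14 dBm
SNR = P_sig − N = −83.4 − (−101.14) = 17.74 dB → 17.7 dB

17.7 dB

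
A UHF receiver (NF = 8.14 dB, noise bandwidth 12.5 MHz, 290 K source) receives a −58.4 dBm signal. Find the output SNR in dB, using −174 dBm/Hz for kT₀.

36.5 dB

Noise floor: N = −174 + 10 log₁₀(B) + NF
10 log₁₀(1.25×10⁷) = 70.97 dB
N = −174 + 70.97 + 8.14 = −94.89 dBm
SNR = P_sig − N = −58.4 − (−94.89) = 36.49 dB → 36.5 dB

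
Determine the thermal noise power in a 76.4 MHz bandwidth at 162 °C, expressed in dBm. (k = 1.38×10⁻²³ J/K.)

T = 162 °C + 273.15 = 435.15 K
P_n = kTB = 1.38×10⁻²³ × 435.15 × 7.64×10⁷ = 4.59×10⁻¹³ W
In dBm: 10 log₁₀(4.59×10⁻¹³ / 10⁻³) = −93.4 dBm

−93.4 dBm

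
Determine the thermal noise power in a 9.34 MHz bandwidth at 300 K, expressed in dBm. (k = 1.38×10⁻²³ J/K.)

−104.1 dBm

P_n = kTB = 1.38×10⁻²³ × 300 × 9.34×10⁶ = 3.87×10⁻¹⁴ W
In dBm: 10 log₁₀(3.87×10⁻¹⁴ / 10⁻³) = −104.1 dBm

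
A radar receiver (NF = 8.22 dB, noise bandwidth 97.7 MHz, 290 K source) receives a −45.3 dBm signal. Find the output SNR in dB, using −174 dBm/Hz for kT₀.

40.6 dB

Noise floor: N = −174 + 10 log₁₀(B) + NF
10 log₁₀(9.77×10⁷) = 79.9 dB
N = −174 + 79.9 + 8.22 = −85.88 dBm
SNR = P_sig − N = −45.3 − (−85.88) = 40.58 dB → 40.6 dB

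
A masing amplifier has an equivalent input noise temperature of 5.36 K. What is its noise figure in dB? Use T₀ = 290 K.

0.080 dB

F = 1 + T_e/T₀ = 1 + 5.36/290 = 1.01848
NF = 10 log₁₀(1.01848) = 0.080 dB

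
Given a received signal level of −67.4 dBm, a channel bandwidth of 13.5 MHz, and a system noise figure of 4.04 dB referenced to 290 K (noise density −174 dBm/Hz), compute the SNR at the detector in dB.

31.3 dB

Noise floor: N = −174 + 10 log₁₀(B) + NF
10 log₁₀(1.35×10⁷) = 71.3 dB
N = −174 + 71.3 + 4.04 = −98.66 dBm
SNR = P_sig − N = −67.4 − (−98.66) = 31.26 dB → 31.3 dB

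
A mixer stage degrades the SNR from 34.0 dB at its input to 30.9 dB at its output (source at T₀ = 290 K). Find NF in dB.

NF (dB) = SNR_in(dB) − SNR_out(dB) when the source is at T₀
NF = 34.0 − 30.9 = 3.1 dB

3.1 dB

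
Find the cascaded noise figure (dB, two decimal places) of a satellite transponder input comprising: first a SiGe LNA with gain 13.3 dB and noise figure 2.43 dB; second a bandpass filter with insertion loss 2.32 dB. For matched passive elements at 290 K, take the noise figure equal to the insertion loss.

Convert to linear (a loss of L dB is a gain of −L dB): F_i = 10^(NF_i/10), G_i = 10^(G_i,dB/10)
  Stage 1: F_1 = 10^(2.43/10) = 1.750, G_1 = 10^(13.3/10) = 21.38
  Stage 2: F_2 = 10^(2.32/10) = 1.706, G_2 = 10^(−2.32/10) = 0.5861
Friis cascade:
  F = 1.750 + (1.706 − 1)/21.38 = 1.783
NF = 10 log₁₀(1.783) = 2.51 dB

2.51 dB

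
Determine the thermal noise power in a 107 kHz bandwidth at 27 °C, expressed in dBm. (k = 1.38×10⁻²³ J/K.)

−123.5 dBm

T = 27 °C + 273.15 = 300.15 K
P_n = kTB = 1.38×10⁻²³ × 300.15 × 1.07×10⁵ = 4.43×10⁻¹⁶ W
In dBm: 10 log₁₀(4.43×10⁻¹⁶ / 10⁻³) = −123.5 dBm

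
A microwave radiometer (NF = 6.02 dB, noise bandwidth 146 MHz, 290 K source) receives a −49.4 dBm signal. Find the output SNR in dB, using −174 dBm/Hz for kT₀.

36.9 dB

Noise floor: N = −174 + 10 log₁₀(B) + NF
10 log₁₀(1.46×10⁸) = 81.64 dB
N = −174 + 81.64 + 6.02 = −86.34 dBm
SNR = P_sig − N = −49.4 − (−86.34) = 36.94 dB → 36.9 dB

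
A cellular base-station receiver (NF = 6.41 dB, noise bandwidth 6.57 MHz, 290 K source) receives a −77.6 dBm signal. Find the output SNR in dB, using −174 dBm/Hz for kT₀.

21.8 dB

Noise floor: N = −174 + 10 log₁₀(B) + NF
10 log₁₀(6.57×10⁶) = 68.18 dB
N = −174 + 68.18 + 6.41 = −99.41 dBm
SNR = P_sig − N = −77.6 − (−99.41) = 21.81 dB → 21.8 dB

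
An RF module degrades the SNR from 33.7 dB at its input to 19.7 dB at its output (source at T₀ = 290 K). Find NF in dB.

14.0 dB

NF (dB) = SNR_in(dB) − SNR_out(dB) when the source is at T₀
NF = 33.7 − 19.7 = 14.0 dB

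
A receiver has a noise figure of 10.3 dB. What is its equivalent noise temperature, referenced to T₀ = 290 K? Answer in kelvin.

F = 10^(10.3/10) = 10.7152
T_e = (F − 1)·T₀ = (10.7152 − 1) × 290 = 2817 K

2817 K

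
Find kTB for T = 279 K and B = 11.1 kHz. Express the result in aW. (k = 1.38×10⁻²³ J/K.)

42.7 aW

P_n = kTB = 1.38×10⁻²³ × 279 × 1.11×10⁴ = 4.27×10⁻¹⁷ W = 42.7 aW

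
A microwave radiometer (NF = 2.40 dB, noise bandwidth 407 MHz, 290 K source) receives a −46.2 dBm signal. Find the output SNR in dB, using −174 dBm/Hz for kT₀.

Noise floor: N = −174 + 10 log₁₀(B) + NF
10 log₁₀(4.07×10⁸) = 86.1 dB
N = −174 + 86.1 + 2.40 = −85.50 dBm
SNR = P_sig − N = −46.2 − (−85.50) = 39.30 dB → 39.3 dB

39.3 dB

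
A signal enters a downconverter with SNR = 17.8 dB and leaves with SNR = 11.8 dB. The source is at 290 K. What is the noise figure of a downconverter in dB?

NF (dB) = SNR_in(dB) − SNR_out(dB) when the source is at T₀
NF = 17.8 − 11.8 = 6.0 dB

6.0 dB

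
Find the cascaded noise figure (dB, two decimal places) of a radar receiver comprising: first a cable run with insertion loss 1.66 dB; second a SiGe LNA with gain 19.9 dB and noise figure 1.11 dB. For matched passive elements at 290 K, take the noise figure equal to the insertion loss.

Convert to linear (a loss of L dB is a gain of −L dB): F_i = 10^(NF_i/10), G_i = 10^(G_i,dB/10)
  Stage 1: F_1 = 10^(1.66/10) = 1.466, G_1 = 10^(−1.66/10) = 0.6823
  Stage 2: F_2 = 10^(1.11/10) = 1.291, G_2 = 10^(19.9/10) = 97.72
Friis cascade:
  F = 1.466 + (1.291 − 1)/0.6823 = 1.892
NF = 10 log₁₀(1.892) = 2.77 dB

2.77 dB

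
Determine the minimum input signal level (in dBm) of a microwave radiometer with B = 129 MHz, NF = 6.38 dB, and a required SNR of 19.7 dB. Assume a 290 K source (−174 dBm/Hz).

Sensitivity = −174 + 10 log₁₀(B) + NF + SNR_min
= −174 + 81.11 + 6.38 + 19.7
= −66.81 dBm → −66.8 dBm

−66.8 dBm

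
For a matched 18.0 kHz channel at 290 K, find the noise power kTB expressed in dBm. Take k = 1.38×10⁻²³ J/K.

−131.4 dBm

P_n = kTB = 1.38×10⁻²³ × 290 × 1.80×10⁴ = 7.20×10⁻¹⁷ W
In dBm: 10 log₁₀(7.20×10⁻¹⁷ / 10⁻³) = −131.4 dBm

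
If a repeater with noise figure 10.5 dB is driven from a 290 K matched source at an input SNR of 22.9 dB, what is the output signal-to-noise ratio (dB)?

By definition F = SNR_in/SNR_out, so in dB: SNR_out = SNR_in − NF
SNR_out = 22.9 − 10.5 = 12.4 dB

12.4 dB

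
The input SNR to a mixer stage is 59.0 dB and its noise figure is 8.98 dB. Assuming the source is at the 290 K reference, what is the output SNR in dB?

50.02 dB

By definition F = SNR_in/SNR_out, so in dB: SNR_out = SNR_in − NF
SNR_out = 59.0 − 8.98 = 50.02 dB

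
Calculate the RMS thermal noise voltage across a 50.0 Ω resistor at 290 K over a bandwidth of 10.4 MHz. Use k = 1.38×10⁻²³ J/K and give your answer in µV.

V_n = √(4kTRB)
4kTRB = 4 × 1.38×10⁻²³ × 290 × 5.00×10¹ × 1.04×10⁷ = 8.32×10⁻¹² V²
V_n = √(8.32×10⁻¹²) = 2.89×10⁻⁶ V = 2.89 µV

2.89 µV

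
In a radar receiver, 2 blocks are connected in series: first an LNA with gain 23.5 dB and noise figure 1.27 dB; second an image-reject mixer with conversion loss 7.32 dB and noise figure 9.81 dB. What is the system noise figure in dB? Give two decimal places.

Convert to linear (a loss of L dB is a gain of −L dB): F_i = 10^(NF_i/10), G_i = 10^(G_i,dB/10)
  Stage 1: F_1 = 10^(1.27/10) = 1.340, G_1 = 10^(23.5/10) = 223.9
  Stage 2: F_2 = 10^(9.81/10) = 9.572, G_2 = 10^(−7.32/10) = 0.1854
Friis cascade:
  F = 1.340 + (9.572 − 1)/223.9 = 1.378
NF = 10 log₁₀(1.378) = 1.39 dB

1.39 dB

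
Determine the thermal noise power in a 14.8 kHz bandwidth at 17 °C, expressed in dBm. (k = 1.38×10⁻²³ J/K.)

−132.3 dBm

T = 17 °C + 273.15 = 290.15 K
P_n = kTB = 1.38×10⁻²³ × 290.15 × 1.48×10⁴ = 5.93×10⁻¹⁷ W
In dBm: 10 log₁₀(5.93×10⁻¹⁷ / 10⁻³) = −132.3 dBm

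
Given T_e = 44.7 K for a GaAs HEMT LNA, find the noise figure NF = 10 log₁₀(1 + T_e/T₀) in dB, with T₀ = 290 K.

F = 1 + T_e/T₀ = 1 + 44.7/290 = 1.15414
NF = 10 log₁₀(1.15414) = 0.623 dB

0.623 dB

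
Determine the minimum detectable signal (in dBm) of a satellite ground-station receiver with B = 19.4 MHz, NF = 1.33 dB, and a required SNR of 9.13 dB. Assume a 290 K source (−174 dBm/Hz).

Sensitivity = −174 + 10 log₁₀(B) + NF + SNR_min
= −174 + 72.88 + 1.33 + 9.13
= −90.66 dBm → −90.7 dBm

−90.7 dBm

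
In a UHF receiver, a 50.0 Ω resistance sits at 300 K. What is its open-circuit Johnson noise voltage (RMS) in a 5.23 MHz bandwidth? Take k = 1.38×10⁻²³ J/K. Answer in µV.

V_n = √(4kTRB)
4kTRB = 4 × 1.38×10⁻²³ × 300 × 5.00×10¹ × 5.23×10⁶ = 4.33×10⁻¹² V²
V_n = √(4.33×10⁻¹²) = 2.08×10⁻⁶ V = 2.08 µV

2.08 µV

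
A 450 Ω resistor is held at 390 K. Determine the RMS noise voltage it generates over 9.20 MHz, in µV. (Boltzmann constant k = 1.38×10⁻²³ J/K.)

V_n = √(4kTRB)
4kTRB = 4 × 1.38×10⁻²³ × 390 × 4.50×10² × 9.20×10⁶ = 8.91×10⁻¹¹ V²
V_n = √(8.91×10⁻¹¹) = 9.44×10⁻⁶ V = 9.44 µV

9.44 µV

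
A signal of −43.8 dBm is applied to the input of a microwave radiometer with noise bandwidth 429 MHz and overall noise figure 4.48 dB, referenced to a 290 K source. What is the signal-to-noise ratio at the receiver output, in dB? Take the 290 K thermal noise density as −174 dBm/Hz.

39.4 dB

Noise floor: N = −174 + 10 log₁₀(B) + NF
10 log₁₀(4.29×10⁸) = 86.32 dB
N = −174 + 86.32 + 4.48 = −83.20 dBm
SNR = P_sig − N = −43.8 − (−83.20) = 39.40 dB → 39.4 dB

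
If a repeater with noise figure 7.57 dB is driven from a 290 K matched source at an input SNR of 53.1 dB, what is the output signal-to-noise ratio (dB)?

By definition F = SNR_in/SNR_out, so in dB: SNR_out = SNR_in − NF
SNR_out = 53.1 − 7.57 = 45.53 dB

45.53 dB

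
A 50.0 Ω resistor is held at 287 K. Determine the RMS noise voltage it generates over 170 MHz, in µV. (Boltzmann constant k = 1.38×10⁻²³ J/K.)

V_n = √(4kTRB)
4kTRB = 4 × 1.38×10⁻²³ × 287 × 5.00×10¹ × 1.70×10⁸ = 1.35×10⁻¹⁰ V²
V_n = √(1.35×10⁻¹⁰) = 1.16×10⁻⁵ V = 11.6 µV

11.6 µV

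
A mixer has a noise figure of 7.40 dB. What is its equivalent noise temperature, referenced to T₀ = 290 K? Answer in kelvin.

1304 K

F = 10^(7.40/10) = 5.49541
T_e = (F − 1)·T₀ = (5.49541 − 1) × 290 = 1304 K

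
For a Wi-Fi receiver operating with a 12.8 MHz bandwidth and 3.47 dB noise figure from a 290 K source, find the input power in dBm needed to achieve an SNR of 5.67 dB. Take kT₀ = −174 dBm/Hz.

−93.8 dBm

Sensitivity = −174 + 10 log₁₀(B) + NF + SNR_min
= −174 + 71.07 + 3.47 + 5.67
= −93.79 dBm → −93.8 dBm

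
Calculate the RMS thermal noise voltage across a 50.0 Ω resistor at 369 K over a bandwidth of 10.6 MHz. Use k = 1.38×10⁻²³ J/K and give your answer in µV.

V_n = √(4kTRB)
4kTRB = 4 × 1.38×10⁻²³ × 369 × 5.00×10¹ × 1.06×10⁷ = 1.08×10⁻¹¹ V²
V_n = √(1.08×10⁻¹¹) = 3.29×10⁻⁶ V = 3.29 µV

3.29 µV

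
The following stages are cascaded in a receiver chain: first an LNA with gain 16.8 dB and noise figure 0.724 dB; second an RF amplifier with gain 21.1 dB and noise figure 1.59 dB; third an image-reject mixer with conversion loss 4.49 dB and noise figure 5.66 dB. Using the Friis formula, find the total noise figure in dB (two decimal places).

Convert to linear (a loss of L dB is a gain of −L dB): F_i = 10^(NF_i/10), G_i = 10^(G_i,dB/10)
  Stage 1: F_1 = 10^(0.724/10) = 1.181, G_1 = 10^(16.8/10) = 47.86
  Stage 2: F_2 = 10^(1.59/10) = 1.442, G_2 = 10^(21.1/10) = 128.8
  Stage 3: F_3 = 10^(5.66/10) = 3.681, G_3 = 10^(−4.49/10) = 0.3556
Friis cascade:
  F = 1.181 + (1.442 − 1)/47.86 + (3.681 − 1)/6166 = 1.191
NF = 10 log₁₀(1.191) = 0.76 dB

0.76 dB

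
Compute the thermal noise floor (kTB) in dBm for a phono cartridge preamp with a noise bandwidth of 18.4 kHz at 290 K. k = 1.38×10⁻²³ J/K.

−131.3 dBm

P_n = kTB = 1.38×10⁻²³ × 290 × 1.84×10⁴ = 7.36×10⁻¹⁷ W
In dBm: 10 log₁₀(7.36×10⁻¹⁷ / 10⁻³) = −131.3 dBm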